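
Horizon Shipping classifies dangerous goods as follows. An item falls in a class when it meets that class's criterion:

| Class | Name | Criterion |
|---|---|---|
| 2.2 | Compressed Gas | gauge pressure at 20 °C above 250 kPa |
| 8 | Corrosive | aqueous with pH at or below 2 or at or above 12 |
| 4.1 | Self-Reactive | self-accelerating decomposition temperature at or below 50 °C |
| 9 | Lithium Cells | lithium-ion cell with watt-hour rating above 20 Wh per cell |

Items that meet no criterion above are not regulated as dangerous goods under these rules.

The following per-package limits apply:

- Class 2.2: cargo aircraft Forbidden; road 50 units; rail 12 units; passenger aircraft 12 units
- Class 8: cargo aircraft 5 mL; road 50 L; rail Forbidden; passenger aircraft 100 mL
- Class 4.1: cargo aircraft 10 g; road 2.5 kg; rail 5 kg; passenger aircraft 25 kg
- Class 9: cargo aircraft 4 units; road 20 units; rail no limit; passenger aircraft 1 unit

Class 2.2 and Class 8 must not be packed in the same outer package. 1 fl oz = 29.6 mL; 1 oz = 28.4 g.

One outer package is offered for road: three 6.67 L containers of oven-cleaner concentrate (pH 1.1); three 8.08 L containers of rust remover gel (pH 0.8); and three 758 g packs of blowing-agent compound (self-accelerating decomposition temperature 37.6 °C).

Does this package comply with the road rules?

Yes

pH 1.1 meets the Class 8 criterion (Corrosive), so the oven-cleaner concentrate is Class 8.
pH 0.8 meets the Class 8 criterion (Corrosive), so the rust remover gel is Class 8.
Blowing-agent compound: self-accelerating decomposition temperature 37.6 °C ≤ 50 °C → Class 4.1 (Self-Reactive).
Total Class 8: (three 6.67 L containers = 20.01 L) + (three 8.08 L containers = 24.24 L) = 44.25 L.
That is within the Class 8 road limit of 50 L.
Class 4.1 quantity: three 758 g packs = 2.274 kg.
2.274 kg is within the road limit of 2.5 kg for Class 4.1.
The segregation rule (Class 2.2 with Class 8) does not apply to Class 8 with Class 4.1.
Every hazard class is within its road limit and no segregation rule is violated.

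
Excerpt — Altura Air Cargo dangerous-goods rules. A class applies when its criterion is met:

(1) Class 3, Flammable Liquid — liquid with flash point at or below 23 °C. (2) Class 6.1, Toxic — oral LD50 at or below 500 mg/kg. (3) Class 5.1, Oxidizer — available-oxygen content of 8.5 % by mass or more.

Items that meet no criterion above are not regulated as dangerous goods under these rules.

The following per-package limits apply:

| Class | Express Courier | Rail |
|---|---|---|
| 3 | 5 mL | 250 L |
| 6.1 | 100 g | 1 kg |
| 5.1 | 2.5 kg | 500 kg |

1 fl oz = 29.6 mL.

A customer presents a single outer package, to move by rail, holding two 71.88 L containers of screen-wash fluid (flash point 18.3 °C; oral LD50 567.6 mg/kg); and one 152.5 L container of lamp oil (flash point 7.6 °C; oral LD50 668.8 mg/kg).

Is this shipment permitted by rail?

Screen-wash fluid: flash point 18.3 °C ≤ 23 °C → Class 3 (Flammable Liquid).
Flash point 7.6 °C meets the Class 3 criterion (Flammable Liquid), so the lamp oil is Class 3.
Total Class 3: (two 71.88 L containers = 143.76 L) + 152.5 L = 296.26 L.
296.26 L exceeds the rail limit of 250 L for Class 3.

No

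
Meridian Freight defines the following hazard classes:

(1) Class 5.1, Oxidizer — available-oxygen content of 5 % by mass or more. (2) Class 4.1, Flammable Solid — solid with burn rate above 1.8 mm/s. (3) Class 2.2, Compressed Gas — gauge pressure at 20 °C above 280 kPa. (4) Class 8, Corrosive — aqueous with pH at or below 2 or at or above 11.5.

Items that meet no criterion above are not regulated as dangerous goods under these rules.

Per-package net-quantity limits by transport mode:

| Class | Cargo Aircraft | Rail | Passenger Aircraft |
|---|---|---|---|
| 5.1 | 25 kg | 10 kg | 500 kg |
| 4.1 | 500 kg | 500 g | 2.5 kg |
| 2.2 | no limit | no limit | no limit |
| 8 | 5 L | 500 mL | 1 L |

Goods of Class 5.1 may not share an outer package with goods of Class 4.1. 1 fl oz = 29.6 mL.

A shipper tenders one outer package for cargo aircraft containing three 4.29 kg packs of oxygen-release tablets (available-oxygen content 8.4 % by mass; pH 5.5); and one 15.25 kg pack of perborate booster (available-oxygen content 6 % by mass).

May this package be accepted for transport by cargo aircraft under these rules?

With available-oxygen content 8.4 % by mass (≥ 5 % by mass), the oxygen-release tablets fall in Class 5.1.
Available-oxygen content 6 % by mass meets the Class 5.1 criterion (Oxidizer), so the perborate booster is Class 5.1.
Total Class 5.1: (three 4.29 kg packs = 12.87 kg) + 15.25 kg = 28.12 kg.
That exceeds the Class 5.1 cargo aircraft limit of 25 kg.

No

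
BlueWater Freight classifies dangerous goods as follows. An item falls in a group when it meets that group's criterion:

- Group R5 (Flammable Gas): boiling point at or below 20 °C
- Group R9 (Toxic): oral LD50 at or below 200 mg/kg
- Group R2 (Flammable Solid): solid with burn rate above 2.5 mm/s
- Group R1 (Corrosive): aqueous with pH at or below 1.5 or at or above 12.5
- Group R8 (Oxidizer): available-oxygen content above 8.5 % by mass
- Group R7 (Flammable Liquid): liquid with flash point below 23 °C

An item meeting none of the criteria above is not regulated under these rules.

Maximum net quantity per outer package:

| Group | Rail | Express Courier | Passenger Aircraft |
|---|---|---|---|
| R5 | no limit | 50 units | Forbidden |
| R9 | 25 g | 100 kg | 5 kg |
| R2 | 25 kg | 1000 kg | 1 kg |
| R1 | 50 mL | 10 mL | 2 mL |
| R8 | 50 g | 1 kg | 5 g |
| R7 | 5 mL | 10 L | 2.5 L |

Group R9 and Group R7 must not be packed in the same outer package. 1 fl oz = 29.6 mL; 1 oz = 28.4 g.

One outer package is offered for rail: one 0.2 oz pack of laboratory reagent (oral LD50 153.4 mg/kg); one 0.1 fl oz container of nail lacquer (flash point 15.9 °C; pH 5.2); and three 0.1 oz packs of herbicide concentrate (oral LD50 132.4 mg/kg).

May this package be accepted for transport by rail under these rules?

The laboratory reagent has oral LD50 153.4 mg/kg, which is ≤ 200 mg/kg, so it is Group R9 (Toxic).
Nail lacquer: flash point 15.9 °C < 23 °C → Group R7 (Flammable Liquid).
The herbicide concentrate has oral LD50 132.4 mg/kg, which is ≤ 200 mg/kg, so it is Group R9 (Toxic).
Group R9 net quantity: (one 0.2 oz pack = 5.68 g) + (three 0.1 oz packs = 8.52 g) = 14.2 g.
14.2 g ≤ 25 g (rail limit, Group R9) — within limit.
Group R7 quantity: one 0.1 fl oz container = 2.96 mL.
2.96 mL ≤ 5 mL (rail limit, Group R7) — within limit.
Group R9 and Group R7 may not share an outer package.

No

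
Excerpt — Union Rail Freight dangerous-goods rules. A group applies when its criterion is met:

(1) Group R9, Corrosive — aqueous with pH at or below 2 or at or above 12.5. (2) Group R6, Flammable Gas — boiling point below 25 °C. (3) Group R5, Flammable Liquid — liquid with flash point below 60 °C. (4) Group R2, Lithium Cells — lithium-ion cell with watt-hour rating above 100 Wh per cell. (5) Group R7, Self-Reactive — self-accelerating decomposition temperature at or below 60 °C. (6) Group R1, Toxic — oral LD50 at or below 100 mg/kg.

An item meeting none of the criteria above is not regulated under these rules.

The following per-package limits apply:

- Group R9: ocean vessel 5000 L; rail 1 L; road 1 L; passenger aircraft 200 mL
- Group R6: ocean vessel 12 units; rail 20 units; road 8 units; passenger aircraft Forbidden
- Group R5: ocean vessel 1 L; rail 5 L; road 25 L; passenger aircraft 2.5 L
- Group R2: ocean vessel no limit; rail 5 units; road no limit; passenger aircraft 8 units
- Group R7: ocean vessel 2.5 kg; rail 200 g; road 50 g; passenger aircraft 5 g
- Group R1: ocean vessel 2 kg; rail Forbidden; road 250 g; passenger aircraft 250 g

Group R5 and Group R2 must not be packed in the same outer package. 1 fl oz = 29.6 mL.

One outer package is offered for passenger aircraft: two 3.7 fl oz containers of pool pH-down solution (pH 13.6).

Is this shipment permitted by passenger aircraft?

pH 13.6 meets the Group R9 criterion (Corrosive), so the pool pH-down solution is Group R9.
Group R9 quantity: two 3.7 fl oz containers = 219.04 mL.
219.04 mL exceeds the passenger aircraft limit of 200 mL for Group R9.

No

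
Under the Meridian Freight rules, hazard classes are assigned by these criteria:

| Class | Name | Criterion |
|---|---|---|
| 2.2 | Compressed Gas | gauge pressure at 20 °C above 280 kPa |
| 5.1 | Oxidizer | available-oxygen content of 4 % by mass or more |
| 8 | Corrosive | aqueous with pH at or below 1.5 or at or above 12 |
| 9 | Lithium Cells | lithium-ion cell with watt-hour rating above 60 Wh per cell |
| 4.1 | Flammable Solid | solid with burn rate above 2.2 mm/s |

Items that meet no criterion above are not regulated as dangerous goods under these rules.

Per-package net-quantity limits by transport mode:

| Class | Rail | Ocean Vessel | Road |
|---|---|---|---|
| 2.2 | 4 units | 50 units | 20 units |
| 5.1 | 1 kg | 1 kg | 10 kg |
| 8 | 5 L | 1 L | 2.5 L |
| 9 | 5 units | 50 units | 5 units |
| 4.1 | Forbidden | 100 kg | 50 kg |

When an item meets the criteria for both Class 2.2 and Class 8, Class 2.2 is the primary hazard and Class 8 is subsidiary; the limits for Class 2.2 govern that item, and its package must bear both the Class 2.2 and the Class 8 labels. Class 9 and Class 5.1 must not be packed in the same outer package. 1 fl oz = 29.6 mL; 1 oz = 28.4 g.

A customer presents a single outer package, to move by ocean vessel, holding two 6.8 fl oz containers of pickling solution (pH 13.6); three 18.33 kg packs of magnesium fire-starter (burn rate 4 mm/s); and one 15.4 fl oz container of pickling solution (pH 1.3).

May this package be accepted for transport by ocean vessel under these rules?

With pH 13.6 (≥ 12), the pickling solution falls in Class 8.
With burn rate 4 mm/s (> 2.2 mm/s), the magnesium fire-starter falls in Class 4.1.
The pickling solution has pH 1.3, which is ≤ 1.5, so it is Class 8 (Corrosive).
Total Class 8: (two 6.8 fl oz containers = 402.56 mL) + (one 15.4 fl oz container = 455.84 mL) = 858.4 mL.
858.4 mL ≤ 1 L (ocean vessel limit, Class 8) — within limit.
Class 4.1 quantity: three 18.33 kg packs = 54.99 kg.
That is within the Class 4.1 ocean vessel limit of 100 kg.
The segregation rule (Class 9 with Class 5.1) does not apply to Class 8 with Class 4.1.
Every hazard class is within its ocean vessel limit and no segregation rule is violated.

Yes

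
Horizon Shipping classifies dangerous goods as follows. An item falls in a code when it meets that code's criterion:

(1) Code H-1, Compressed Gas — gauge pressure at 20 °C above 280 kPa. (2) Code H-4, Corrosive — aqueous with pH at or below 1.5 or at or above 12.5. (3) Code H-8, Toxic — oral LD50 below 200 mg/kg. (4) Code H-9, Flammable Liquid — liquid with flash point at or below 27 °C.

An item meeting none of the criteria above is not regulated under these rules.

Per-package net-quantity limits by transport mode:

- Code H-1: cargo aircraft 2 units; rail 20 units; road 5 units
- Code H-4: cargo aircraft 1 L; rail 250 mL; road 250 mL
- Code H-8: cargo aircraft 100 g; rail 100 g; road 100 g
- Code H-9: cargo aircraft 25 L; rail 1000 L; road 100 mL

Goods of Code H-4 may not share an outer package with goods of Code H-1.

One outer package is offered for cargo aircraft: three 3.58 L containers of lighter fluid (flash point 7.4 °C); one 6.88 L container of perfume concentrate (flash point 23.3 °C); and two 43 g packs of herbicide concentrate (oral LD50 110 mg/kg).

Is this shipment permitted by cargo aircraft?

Yes

Flash point 7.4 °C meets the Code H-9 criterion (Flammable Liquid), so the lighter fluid is Code H-9.
With flash point 23.3 °C (≤ 27 °C), the perfume concentrate falls in Code H-9.
Oral LD50 110 mg/kg meets the Code H-8 criterion (Toxic), so the herbicide concentrate is Code H-8.
Total Code H-9: (three 3.58 L containers = 10.74 L) + 6.88 L = 17.62 L.
17.62 L ≤ 25 L (cargo aircraft limit, Code H-9) — within limit.
Code H-8 quantity: two 43 g packs = 86 g.
That is within the Code H-8 cargo aircraft limit of 100 g.
The segregation rule (Code H-4 with Code H-1) does not apply to Code H-9 with Code H-8.
Every hazard code is within its cargo aircraft limit and no segregation rule is violated.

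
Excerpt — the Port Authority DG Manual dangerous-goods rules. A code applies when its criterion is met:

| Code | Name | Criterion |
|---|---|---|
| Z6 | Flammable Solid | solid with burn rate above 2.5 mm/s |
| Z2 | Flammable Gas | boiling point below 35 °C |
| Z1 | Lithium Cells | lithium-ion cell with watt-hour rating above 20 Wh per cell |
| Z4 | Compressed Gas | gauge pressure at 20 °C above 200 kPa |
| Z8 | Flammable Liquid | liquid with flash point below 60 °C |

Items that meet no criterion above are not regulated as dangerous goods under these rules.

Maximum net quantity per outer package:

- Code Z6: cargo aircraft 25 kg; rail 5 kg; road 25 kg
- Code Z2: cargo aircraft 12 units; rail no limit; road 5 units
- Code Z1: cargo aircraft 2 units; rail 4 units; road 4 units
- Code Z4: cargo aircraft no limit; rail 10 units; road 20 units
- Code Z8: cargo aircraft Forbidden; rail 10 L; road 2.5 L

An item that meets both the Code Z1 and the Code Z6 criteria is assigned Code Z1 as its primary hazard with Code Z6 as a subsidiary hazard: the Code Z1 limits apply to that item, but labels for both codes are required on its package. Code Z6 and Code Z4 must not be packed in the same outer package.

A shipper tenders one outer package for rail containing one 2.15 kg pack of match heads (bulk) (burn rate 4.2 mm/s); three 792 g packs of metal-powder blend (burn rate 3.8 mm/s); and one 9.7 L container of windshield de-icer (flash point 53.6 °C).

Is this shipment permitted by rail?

Match heads (bulk): burn rate 4.2 mm/s > 2.5 mm/s → Code Z6 (Flammable Solid).
Metal-powder blend: burn rate 3.8 mm/s > 2.5 mm/s → Code Z6 (Flammable Solid).
With flash point 53.6 °C (< 60 °C), the windshield de-icer falls in Code Z8.
Total Code Z6: 2.15 kg + (three 792 g packs = 2.376 kg) = 4.526 kg.
4.526 kg ≤ 5 kg (rail limit, Code Z6) — within limit.
Code Z8 quantity: 9.7 L.
9.7 L ≤ 10 L (rail limit, Code Z8) — within limit.
The segregation rule (Code Z6 with Code Z4) does not apply to Code Z6 with Code Z8.
Every hazard code is within its rail limit and no segregation rule is violated.

Yes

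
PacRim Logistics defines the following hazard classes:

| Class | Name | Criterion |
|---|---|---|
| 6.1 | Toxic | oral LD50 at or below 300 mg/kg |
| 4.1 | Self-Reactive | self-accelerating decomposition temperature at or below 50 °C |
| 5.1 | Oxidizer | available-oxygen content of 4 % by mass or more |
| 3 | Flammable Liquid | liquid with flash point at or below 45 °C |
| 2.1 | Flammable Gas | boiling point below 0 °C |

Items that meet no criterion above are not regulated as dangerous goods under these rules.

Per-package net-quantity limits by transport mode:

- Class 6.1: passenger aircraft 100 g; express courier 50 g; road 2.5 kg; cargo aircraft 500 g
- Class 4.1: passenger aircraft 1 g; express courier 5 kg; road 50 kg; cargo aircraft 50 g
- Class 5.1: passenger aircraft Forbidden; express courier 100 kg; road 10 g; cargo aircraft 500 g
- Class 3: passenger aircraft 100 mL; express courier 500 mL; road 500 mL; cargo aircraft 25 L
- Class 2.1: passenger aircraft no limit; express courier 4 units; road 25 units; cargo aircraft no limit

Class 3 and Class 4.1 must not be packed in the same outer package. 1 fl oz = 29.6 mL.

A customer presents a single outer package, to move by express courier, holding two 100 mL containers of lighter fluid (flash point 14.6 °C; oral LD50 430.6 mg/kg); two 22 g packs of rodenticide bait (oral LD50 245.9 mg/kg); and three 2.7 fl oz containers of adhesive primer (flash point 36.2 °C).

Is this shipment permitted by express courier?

Flash point 14.6 °C meets the Class 3 criterion (Flammable Liquid), so the lighter fluid is Class 3.
Oral LD50 245.9 mg/kg meets the Class 6.1 criterion (Toxic), so the rodenticide bait is Class 6.1.
Adhesive primer: flash point 36.2 °C ≤ 45 °C → Class 3 (Flammable Liquid).
Class 3 net quantity: (two 100 mL containers = 200 mL) + (three 2.7 fl oz containers = 239.76 mL) = 439.76 mL.
That is within the Class 3 express courier limit of 500 mL.
Class 6.1 quantity: two 22 g packs = 44 g.
44 g ≤ 50 g (express courier limit, Class 6.1) — within limit.
The segregation rule (Class 3 with Class 4.1) does not apply to Class 3 with Class 6.1.
Every hazard class is within its express courier limit and no segregation rule is violated.

Yes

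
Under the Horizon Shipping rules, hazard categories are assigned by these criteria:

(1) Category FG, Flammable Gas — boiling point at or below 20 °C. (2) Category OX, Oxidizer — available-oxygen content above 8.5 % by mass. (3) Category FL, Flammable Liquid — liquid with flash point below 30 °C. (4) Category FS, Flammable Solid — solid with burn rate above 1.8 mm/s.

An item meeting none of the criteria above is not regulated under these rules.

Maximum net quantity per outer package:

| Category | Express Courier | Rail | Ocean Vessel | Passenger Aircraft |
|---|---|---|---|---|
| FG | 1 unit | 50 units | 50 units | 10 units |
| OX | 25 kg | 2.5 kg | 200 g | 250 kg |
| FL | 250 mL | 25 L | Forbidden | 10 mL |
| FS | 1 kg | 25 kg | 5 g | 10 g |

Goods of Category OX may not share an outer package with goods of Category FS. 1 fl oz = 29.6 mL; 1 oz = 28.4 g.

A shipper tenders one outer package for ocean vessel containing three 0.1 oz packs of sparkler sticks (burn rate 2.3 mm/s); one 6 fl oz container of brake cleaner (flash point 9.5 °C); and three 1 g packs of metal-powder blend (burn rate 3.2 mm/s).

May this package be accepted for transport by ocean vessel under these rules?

Sparkler sticks: burn rate 2.3 mm/s > 1.8 mm/s → Category FS (Flammable Solid).
Flash point 9.5 °C meets the Category FL criterion (Flammable Liquid), so the brake cleaner is Category FL.
With burn rate 3.2 mm/s (> 1.8 mm/s), the metal-powder blend falls in Category FS.
Total Category FS: (three 0.1 oz packs = 8.52 g) + (three 1 g packs = 3 g) = 11.52 g.
11.52 g exceeds the ocean vessel limit of 5 g for Category FS.
Category FL quantity: one 6 fl oz container = 177.6 mL.
Category FL is Forbidden by ocean vessel.
The segregation rule (Category OX with Category FS) does not apply to Category FS with Category FL.

No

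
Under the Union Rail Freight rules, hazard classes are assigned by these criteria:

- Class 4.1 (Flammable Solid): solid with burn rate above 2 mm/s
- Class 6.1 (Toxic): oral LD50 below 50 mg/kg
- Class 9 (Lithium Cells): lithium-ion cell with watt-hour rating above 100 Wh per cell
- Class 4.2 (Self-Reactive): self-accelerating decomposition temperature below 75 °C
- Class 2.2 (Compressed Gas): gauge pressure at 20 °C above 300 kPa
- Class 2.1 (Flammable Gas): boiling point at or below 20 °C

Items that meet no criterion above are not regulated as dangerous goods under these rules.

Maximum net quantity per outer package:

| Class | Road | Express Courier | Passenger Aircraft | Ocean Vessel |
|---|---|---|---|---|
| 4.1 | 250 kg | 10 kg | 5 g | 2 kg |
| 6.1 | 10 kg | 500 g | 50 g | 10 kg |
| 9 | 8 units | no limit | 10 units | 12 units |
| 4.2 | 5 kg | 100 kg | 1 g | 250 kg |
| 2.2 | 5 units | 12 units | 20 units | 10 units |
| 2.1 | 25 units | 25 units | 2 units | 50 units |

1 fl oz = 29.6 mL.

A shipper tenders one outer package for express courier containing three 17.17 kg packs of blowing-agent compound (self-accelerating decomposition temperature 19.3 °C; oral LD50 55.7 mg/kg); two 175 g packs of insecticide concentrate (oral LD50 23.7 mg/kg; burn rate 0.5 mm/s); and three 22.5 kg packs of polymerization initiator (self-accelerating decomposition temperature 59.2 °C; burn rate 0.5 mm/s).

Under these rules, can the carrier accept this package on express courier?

No

Self-accelerating decomposition temperature 19.3 °C meets the Class 4.2 criterion (Self-Reactive), so the blowing-agent compound is Class 4.2.
Insecticide concentrate: oral LD50 23.7 mg/kg < 50 mg/kg → Class 6.1 (Toxic).
With self-accelerating decomposition temperature 59.2 °C (< 75 °C), the polymerization initiator falls in Class 4.2.
Total Class 4.2: (three 17.17 kg packs = 51.51 kg) + (three 22.5 kg packs = 67.5 kg) = 119.01 kg.
That exceeds the Class 4.2 express courier limit of 100 kg.
Class 6.1 quantity: two 175 g packs = 350 g.
350 g ≤ 500 g (express courier limit, Class 6.1) — within limit.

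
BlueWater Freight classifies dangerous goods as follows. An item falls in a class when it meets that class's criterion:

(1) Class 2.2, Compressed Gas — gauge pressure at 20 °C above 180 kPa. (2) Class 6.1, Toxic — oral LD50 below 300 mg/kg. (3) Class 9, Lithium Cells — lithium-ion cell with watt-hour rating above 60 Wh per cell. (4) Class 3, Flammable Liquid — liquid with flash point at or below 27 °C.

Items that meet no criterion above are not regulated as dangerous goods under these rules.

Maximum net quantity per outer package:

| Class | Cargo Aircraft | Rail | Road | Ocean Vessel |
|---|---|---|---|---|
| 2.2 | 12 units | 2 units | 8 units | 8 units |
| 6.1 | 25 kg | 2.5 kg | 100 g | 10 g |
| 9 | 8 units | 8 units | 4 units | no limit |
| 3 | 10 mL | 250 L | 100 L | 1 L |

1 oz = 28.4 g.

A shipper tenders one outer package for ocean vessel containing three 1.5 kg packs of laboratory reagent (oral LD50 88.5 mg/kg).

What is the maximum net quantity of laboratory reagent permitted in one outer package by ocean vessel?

Oral LD50 88.5 mg/kg meets the Class 6.1 criterion (Toxic), so the laboratory reagent is Class 6.1.
The ocean vessel limit for Class 6.1 is 10 g.

10 g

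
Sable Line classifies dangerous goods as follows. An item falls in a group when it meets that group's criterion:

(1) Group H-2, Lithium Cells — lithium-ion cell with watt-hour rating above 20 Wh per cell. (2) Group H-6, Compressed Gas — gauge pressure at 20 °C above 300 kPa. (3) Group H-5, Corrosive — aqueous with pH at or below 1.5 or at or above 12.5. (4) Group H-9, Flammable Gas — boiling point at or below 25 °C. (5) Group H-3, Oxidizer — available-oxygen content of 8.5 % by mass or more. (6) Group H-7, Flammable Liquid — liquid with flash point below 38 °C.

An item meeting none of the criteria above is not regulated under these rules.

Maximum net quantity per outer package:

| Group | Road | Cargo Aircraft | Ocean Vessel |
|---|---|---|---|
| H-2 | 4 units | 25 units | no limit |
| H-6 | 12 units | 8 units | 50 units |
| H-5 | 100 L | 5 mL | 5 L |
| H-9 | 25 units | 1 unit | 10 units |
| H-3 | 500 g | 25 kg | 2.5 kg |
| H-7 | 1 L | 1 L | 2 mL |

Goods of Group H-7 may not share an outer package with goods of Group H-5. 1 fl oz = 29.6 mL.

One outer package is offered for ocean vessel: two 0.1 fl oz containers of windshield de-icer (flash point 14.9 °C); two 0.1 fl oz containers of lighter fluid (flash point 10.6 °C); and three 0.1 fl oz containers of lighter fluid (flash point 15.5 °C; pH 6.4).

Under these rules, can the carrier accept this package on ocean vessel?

With flash point 14.9 °C (< 38 °C), the windshield de-icer falls in Group H-7.
Flash point 10.6 °C meets the Group H-7 criterion (Flammable Liquid), so the lighter fluid is Group H-7.
Lighter fluid: flash point 15.5 °C < 38 °C → Group H-7 (Flammable Liquid).
Total Group H-7: (two 0.1 fl oz containers = 5.92 mL) + (two 0.1 fl oz containers = 5.92 mL) + (three 0.1 fl oz containers = 8.88 mL) = 20.72 mL.
20.72 mL exceeds the ocean vessel limit of 2 mL for Group H-7.

No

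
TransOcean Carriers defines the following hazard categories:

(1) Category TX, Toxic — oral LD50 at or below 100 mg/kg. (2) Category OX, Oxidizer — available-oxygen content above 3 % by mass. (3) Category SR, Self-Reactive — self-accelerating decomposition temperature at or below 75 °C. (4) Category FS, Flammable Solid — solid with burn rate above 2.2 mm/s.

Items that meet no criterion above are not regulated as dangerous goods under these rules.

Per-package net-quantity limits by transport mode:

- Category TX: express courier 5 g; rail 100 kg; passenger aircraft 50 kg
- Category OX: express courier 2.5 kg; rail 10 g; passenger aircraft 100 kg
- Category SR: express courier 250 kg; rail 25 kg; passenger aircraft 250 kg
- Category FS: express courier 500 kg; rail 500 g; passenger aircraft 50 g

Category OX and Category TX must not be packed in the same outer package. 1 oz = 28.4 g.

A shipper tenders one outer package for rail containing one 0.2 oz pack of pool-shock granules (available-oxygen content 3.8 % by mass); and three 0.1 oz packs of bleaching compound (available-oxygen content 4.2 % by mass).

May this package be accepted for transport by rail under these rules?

No

Pool-shock granules: available-oxygen content 3.8 % by mass > 3 % by mass → Category OX (Oxidizer).
With available-oxygen content 4.2 % by mass (> 3 % by mass), the bleaching compound falls in Category OX.
Category OX net quantity: (one 0.2 oz pack = 5.68 g) + (three 0.1 oz packs = 8.52 g) = 14.2 g.
That exceeds the Category OX rail limit of 10 g.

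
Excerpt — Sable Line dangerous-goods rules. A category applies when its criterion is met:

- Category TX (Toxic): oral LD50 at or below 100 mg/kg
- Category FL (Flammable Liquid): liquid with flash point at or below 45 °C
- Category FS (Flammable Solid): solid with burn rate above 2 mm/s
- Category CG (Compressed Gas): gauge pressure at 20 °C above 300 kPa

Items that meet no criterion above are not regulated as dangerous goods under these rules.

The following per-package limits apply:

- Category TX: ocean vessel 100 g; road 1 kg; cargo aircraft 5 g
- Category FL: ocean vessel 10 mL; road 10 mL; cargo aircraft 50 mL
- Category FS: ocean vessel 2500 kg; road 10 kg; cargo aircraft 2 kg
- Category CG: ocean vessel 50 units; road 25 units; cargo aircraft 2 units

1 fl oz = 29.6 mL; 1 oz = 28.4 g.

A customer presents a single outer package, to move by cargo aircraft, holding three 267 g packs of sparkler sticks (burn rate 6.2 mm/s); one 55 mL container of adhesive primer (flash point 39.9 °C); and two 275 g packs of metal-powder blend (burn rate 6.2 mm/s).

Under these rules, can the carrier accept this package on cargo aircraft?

No

With burn rate 6.2 mm/s (> 2 mm/s), the sparkler sticks fall in Category FS.
With flash point 39.9 °C (≤ 45 °C), the adhesive primer falls in Category FL.
The metal-powder blend has burn rate 6.2 mm/s, which is > 2 mm/s, so it is Category FS (Flammable Solid).
Category FL quantity: 55 mL.
55 mL > 50 mL (cargo aircraft limit, Category FL) — over the limit.
Category FS net quantity: (three 267 g packs = 801 g) + (two 275 g packs = 550 g) = 1.351 kg.
That is within the Category FS cargo aircraft limit of 2 kg.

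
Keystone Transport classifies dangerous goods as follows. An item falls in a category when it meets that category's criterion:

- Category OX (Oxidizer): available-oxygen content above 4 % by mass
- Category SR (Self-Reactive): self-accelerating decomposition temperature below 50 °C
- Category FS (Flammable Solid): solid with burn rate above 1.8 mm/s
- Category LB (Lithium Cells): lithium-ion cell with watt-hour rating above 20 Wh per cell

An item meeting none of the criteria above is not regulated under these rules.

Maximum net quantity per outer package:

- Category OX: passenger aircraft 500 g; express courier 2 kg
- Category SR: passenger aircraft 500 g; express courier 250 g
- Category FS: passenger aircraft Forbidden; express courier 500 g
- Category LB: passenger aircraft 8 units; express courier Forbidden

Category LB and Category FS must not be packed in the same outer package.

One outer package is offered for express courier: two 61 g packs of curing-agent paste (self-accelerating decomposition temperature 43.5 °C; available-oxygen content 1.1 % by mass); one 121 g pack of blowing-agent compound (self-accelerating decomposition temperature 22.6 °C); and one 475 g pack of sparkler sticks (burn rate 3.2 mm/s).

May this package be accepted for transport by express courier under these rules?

Yes

With self-accelerating decomposition temperature 43.5 °C (< 50 °C), the curing-agent paste falls in Category SR.
Blowing-agent compound: self-accelerating decomposition temperature 22.6 °C < 50 °C → Category SR (Self-Reactive).
With burn rate 3.2 mm/s (> 1.8 mm/s), the sparkler sticks fall in Category FS.
Category FS quantity: 475 g.
475 g is within the express courier limit of 500 g for Category FS.
Total Category SR: (two 61 g packs = 122 g) + 121 g = 243 g.
243 g is within the express courier limit of 250 g for Category SR.
The segregation rule (Category LB with Category FS) does not apply to Category FS with Category SR.
Every hazard category is within its express courier limit and no segregation rule is violated.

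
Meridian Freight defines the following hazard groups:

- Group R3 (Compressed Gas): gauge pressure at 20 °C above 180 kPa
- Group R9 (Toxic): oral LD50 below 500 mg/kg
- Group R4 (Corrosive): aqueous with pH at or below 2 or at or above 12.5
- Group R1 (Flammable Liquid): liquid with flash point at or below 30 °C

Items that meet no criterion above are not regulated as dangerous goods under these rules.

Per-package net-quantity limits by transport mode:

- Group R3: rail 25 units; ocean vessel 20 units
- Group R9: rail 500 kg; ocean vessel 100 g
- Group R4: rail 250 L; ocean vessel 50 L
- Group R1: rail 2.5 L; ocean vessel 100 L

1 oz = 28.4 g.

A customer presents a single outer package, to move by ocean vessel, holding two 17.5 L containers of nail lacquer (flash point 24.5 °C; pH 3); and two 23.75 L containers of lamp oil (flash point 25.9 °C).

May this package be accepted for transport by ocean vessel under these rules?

Flash point 24.5 °C meets the Group R1 criterion (Flammable Liquid), so the nail lacquer is Group R1.
Flash point 25.9 °C meets the Group R1 criterion (Flammable Liquid), so the lamp oil is Group R1.
Total Group R1: (two 17.5 L containers = 35 L) + (two 23.75 L containers = 47.5 L) = 82.5 L.
82.5 L is within the ocean vessel limit of 100 L for Group R1.

Yes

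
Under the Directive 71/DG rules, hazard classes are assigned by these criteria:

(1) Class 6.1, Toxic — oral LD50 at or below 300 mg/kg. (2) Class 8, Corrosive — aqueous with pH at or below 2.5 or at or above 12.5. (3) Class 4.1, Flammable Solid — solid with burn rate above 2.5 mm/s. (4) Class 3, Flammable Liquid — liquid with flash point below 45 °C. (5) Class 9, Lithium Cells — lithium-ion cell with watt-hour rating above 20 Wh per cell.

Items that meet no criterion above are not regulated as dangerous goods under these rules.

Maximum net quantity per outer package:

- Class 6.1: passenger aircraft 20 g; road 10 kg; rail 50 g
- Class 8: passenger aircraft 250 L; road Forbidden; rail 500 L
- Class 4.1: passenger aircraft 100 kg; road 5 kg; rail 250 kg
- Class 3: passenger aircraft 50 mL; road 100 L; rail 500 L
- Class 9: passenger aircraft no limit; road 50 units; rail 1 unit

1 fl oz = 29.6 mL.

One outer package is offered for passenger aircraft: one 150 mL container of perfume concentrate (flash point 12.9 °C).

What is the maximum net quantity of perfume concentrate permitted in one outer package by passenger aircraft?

50 mL

Flash point 12.9 °C meets the Class 3 criterion (Flammable Liquid), so the perfume concentrate is Class 3.
The passenger aircraft limit for Class 3 is 50 mL.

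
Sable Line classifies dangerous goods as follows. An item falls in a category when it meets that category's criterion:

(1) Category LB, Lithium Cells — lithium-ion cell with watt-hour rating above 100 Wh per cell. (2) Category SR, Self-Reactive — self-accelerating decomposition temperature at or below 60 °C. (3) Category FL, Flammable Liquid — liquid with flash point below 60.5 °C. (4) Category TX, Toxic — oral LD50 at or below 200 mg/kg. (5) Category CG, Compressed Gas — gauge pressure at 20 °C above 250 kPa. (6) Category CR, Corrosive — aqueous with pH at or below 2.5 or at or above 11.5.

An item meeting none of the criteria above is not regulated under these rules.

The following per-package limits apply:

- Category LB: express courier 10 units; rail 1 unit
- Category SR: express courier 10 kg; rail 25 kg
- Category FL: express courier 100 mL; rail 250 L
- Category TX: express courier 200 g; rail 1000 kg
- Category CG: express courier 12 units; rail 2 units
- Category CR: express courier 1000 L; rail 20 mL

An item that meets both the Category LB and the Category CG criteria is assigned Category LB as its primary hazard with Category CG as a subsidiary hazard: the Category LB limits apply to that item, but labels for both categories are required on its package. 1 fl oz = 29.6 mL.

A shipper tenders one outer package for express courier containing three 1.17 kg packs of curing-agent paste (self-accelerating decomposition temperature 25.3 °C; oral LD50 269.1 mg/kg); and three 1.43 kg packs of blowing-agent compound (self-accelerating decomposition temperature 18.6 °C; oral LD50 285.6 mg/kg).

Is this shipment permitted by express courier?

The curing-agent paste has self-accelerating decomposition temperature 25.3 °C, which is ≤ 60 °C, so it is Category SR (Self-Reactive).
Blowing-agent compound: self-accelerating decomposition temperature 18.6 °C ≤ 60 °C → Category SR (Self-Reactive).
Category SR net quantity: (three 1.17 kg packs = 3.51 kg) + (three 1.43 kg packs = 4.29 kg) = 7.8 kg.
That is within the Category SR express courier limit of 10 kg.

Yes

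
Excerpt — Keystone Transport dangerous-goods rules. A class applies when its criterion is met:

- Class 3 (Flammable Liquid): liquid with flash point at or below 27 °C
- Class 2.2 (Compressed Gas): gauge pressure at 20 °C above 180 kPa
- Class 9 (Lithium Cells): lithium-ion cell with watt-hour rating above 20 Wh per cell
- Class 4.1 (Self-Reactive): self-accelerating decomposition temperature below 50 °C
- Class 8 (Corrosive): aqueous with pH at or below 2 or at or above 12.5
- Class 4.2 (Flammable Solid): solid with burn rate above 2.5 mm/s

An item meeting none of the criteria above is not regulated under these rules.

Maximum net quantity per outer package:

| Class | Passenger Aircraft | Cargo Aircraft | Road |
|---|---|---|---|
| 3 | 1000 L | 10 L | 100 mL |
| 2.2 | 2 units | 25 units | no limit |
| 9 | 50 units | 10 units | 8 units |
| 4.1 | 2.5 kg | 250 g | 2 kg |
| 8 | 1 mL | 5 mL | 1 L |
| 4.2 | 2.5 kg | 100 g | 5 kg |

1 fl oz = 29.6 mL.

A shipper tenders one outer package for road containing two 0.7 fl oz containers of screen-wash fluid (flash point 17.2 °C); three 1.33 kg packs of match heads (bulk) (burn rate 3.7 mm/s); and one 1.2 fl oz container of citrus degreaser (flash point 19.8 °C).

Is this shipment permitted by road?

Yes

The screen-wash fluid has flash point 17.2 °C, which is ≤ 27 °C, so it is Class 3 (Flammable Liquid).
The match heads (bulk) have burn rate 3.7 mm/s, which is > 2.5 mm/s, so they are Class 4.2 (Flammable Solid).
With flash point 19.8 °C (≤ 27 °C), the citrus degreaser falls in Class 3.
Class 3 net quantity: (two 0.7 fl oz containers = 41.44 mL) + (one 1.2 fl oz container = 35.52 mL) = 76.96 mL.
76.96 mL ≤ 100 mL (road limit, Class 3) — within limit.
Class 4.2 quantity: three 1.33 kg packs = 3.99 kg.
3.99 kg ≤ 5 kg (road limit, Class 4.2) — within limit.
Every hazard class is within its road limit and no segregation rule is violated.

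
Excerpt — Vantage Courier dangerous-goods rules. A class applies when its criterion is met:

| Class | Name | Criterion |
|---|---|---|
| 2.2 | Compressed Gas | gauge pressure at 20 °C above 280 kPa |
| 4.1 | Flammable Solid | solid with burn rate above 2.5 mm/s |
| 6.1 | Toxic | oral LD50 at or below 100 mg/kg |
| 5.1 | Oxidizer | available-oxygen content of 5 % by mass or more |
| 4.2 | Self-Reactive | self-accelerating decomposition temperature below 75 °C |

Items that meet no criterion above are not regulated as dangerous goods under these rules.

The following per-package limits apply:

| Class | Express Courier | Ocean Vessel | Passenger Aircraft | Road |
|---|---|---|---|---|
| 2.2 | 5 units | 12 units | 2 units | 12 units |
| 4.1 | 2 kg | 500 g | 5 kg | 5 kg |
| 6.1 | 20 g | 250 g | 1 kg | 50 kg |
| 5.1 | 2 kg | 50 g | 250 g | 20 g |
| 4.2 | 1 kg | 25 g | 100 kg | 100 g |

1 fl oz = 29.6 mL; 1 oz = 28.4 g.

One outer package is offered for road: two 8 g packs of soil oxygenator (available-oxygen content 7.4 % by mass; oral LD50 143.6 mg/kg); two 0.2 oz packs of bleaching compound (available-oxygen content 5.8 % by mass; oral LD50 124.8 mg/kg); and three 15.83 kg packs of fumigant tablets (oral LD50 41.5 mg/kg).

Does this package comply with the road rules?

With available-oxygen content 7.4 % by mass (≥ 5 % by mass), the soil oxygenator falls in Class 5.1.
Available-oxygen content 5.8 % by mass meets the Class 5.1 criterion (Oxidizer), so the bleaching compound is Class 5.1.
Fumigant tablets: oral LD50 41.5 mg/kg ≤ 100 mg/kg → Class 6.1 (Toxic).
Class 5.1 net quantity: (two 8 g packs = 16 g) + (two 0.2 oz packs = 11.36 g) = 27.36 g.
27.36 g > 20 g (road limit, Class 5.1) — over the limit.
Class 6.1 quantity: three 15.83 kg packs = 47.49 kg.
That is within the Class 6.1 road limit of 50 kg.

No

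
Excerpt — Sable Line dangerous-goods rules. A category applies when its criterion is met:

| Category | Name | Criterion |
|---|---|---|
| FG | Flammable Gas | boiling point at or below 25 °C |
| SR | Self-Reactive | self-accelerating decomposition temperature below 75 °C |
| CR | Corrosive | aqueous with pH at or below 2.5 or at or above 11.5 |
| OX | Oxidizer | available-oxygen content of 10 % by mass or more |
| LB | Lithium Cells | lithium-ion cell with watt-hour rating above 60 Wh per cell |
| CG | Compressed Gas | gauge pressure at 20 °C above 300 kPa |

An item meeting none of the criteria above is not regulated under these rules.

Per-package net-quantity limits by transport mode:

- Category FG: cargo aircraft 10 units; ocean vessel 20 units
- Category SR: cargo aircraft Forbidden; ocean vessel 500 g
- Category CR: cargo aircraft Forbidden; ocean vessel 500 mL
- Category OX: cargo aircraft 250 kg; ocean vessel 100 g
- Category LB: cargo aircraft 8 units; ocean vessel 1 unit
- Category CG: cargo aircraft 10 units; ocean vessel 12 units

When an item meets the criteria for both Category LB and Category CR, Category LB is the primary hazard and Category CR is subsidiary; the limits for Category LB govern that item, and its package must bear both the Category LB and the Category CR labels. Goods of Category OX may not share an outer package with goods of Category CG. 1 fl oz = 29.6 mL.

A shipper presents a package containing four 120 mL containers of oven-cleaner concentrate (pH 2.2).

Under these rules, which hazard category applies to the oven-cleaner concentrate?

Category CR

pH 2.2 meets the Category CR criterion (Corrosive), so the oven-cleaner concentrate is Category CR.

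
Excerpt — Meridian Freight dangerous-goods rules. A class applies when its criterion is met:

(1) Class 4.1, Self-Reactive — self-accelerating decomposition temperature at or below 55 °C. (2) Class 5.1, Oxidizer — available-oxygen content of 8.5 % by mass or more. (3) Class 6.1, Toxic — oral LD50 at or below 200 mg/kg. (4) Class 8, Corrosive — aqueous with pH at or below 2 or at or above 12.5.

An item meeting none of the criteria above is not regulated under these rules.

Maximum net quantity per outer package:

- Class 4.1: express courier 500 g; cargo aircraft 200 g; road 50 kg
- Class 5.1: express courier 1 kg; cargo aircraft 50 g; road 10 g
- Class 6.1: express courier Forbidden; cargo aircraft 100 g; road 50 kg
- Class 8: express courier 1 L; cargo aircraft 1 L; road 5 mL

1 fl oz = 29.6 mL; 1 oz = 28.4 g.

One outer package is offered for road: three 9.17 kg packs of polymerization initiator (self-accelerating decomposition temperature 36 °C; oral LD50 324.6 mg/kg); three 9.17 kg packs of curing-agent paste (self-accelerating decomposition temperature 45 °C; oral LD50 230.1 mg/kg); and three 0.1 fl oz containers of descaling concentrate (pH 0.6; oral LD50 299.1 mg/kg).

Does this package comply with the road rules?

Self-accelerating decomposition temperature 36 °C meets the Class 4.1 criterion (Self-Reactive), so the polymerization initiator is Class 4.1.
The curing-agent paste has self-accelerating decomposition temperature 45 °C, which is ≤ 55 °C, so it is Class 4.1 (Self-Reactive).
pH 0.6 meets the Class 8 criterion (Corrosive), so the descaling concentrate is Class 8.
Class 4.1 net quantity: (three 9.17 kg packs = 27.51 kg) + (three 9.17 kg packs = 27.51 kg) = 55.02 kg.
55.02 kg exceeds the road limit of 50 kg for Class 4.1.
Class 8 quantity: three 0.1 fl oz containers = 8.88 mL.
8.88 mL > 5 mL (road limit, Class 8) — over the limit.

No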